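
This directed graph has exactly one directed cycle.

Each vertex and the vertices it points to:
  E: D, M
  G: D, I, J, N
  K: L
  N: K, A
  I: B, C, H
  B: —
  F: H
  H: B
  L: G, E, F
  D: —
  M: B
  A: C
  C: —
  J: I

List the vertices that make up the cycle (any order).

DFS with gray/black marking from L:
L gray
  G gray
    D gray
    D black
    I gray
      B gray
      B black
      C gray
      C black
      H gray
        H→B: B black — skip
      H black
    I black
    J gray
      J→I: I black — skip
    J black
    N gray
      K gray
        K→L: L is gray → back edge
Back edge closes the cycle L → G → N → K → L; its vertices are {G, K, L, N}.

G, K, L, N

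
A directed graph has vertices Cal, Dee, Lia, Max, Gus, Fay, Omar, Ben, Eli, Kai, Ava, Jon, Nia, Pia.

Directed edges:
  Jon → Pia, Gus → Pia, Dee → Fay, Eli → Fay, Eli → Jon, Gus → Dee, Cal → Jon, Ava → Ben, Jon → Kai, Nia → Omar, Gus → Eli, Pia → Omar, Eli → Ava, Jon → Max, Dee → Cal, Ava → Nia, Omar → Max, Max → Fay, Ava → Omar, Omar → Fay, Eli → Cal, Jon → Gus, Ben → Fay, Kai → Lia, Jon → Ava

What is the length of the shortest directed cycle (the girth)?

3

For each vertex v, BFS finds the shortest path from v back to v.
The shortest such closed walk is Jon → Gus → Eli → Jon, length 3.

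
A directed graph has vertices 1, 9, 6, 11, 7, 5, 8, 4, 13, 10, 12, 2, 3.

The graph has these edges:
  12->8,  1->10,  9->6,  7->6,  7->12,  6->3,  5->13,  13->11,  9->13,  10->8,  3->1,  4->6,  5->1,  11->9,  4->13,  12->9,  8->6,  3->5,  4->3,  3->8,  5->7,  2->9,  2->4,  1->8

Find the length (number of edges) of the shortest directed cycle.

3

For each vertex v, BFS finds the shortest path from v back to v.
The shortest such closed walk is 3 → 8 → 6 → 3, length 3.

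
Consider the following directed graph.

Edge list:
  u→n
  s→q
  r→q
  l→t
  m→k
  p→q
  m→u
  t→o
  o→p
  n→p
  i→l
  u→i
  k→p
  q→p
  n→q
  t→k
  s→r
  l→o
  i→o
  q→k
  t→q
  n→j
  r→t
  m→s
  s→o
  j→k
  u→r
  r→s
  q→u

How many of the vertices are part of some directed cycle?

12

A vertex is on a directed cycle iff it belongs to a strongly connected component of size ≥ 2 (or has a self-loop).
The vertices on cycles are {i, j, k, l, n, o, p, q, r, s, t, u} — 12 in total.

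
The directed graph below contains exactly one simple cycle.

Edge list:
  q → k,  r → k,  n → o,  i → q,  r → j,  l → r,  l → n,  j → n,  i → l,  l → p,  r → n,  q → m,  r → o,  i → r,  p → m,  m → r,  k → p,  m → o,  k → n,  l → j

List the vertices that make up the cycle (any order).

DFS with gray/black marking from p:
p gray
  m gray
    o gray
    o black
    r gray
      n gray
        n→o: o black — skip
      n black
      k gray
        k→p: p is gray → back edge
Back edge closes the cycle p → m → r → k → p; its vertices are {k, m, p, r}.

k, m, p, r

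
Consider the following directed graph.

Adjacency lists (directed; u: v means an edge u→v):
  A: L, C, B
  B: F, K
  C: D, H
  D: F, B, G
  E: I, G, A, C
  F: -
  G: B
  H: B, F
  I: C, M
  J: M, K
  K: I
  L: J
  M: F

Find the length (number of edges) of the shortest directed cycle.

5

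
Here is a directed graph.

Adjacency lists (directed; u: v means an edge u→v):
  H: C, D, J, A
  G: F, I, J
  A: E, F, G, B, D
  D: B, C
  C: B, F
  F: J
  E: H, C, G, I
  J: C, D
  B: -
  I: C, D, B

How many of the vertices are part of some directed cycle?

7

A vertex is on a directed cycle iff it belongs to a strongly connected component of size ≥ 2 (or has a self-loop).
The vertices on cycles are {A, C, D, E, F, H, J} — 7 in total.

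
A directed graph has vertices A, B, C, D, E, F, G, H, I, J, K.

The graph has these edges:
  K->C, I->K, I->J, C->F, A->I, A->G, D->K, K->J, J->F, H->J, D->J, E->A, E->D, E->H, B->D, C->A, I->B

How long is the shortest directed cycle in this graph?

4

For each vertex v, BFS finds the shortest path from v back to v.
The shortest such closed walk is A → I → K → C → A, length 4.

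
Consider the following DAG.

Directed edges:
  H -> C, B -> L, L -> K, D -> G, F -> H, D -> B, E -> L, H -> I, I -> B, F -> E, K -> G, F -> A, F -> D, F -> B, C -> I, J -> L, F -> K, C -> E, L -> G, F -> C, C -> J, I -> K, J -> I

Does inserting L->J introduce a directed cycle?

Yes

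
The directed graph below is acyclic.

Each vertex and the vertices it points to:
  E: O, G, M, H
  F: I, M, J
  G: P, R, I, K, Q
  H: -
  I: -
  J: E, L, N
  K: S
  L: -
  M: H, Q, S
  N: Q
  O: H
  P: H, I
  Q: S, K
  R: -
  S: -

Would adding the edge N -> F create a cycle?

Yes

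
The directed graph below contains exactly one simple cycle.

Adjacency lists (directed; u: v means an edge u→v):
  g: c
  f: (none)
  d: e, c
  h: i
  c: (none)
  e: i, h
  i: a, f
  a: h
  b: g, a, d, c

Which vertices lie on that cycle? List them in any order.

a, h, i

DFS with gray/black marking from a:
a gray
  h gray
    i gray
      i→a: a is gray → back edge
Back edge closes the cycle a → h → i → a; its vertices are {a, h, i}.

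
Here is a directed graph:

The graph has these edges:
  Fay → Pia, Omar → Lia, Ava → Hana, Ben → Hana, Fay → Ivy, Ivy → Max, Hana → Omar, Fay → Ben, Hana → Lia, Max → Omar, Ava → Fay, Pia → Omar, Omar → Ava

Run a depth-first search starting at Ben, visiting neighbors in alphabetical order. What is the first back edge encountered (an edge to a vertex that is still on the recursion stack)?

Fay->Ben

DFS from Ben (visiting neighbors in alphabetical order); mark gray on enter, black on exit:
Ben gray
  Hana gray
    Lia gray
    Lia black
    Omar gray
      Ava gray
        Fay gray
          Fay→Ben: Ben is gray → back edge
First back edge: Fay → Ben.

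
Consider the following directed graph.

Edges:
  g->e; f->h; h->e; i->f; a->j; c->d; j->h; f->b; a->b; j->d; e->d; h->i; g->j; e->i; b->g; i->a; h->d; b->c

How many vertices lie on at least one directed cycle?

8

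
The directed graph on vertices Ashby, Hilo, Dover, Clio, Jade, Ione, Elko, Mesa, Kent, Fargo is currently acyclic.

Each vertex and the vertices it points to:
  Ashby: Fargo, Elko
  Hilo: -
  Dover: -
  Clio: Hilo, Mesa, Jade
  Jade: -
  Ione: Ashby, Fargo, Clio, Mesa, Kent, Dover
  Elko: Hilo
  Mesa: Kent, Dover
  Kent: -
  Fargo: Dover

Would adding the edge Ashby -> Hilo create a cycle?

No

Adding Ashby→Hilo creates a cycle iff Hilo can already reach Ashby.
Explore from Hilo: no path reaches Ashby. The graph stays acyclic.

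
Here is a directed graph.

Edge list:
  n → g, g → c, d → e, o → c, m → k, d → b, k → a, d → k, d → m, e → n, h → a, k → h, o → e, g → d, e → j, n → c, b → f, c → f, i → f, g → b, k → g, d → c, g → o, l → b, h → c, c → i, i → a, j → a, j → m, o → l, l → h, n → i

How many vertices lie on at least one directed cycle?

8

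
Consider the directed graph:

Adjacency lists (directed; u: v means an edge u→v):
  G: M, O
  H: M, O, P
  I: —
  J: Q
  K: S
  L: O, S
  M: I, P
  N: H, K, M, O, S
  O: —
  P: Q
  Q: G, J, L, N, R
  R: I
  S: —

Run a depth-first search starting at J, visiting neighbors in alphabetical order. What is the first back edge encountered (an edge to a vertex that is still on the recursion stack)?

DFS from J (visiting neighbors in alphabetical order); mark gray on enter, black on exit:
J gray
  Q gray
    G gray
      M gray
        I gray
        I black
        P gray
          P→Q: Q is gray → back edge
First back edge: P → Q.

P->Q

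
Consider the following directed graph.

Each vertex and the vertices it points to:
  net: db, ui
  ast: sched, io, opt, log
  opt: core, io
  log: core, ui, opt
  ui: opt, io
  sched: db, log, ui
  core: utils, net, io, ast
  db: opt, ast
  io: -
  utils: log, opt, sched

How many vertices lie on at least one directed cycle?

9

A vertex is on a directed cycle iff it belongs to a strongly connected component of size ≥ 2 (or has a self-loop).
The vertices on cycles are {db, ui, ast, log, net, opt, core, sched, utils} — 9 in total.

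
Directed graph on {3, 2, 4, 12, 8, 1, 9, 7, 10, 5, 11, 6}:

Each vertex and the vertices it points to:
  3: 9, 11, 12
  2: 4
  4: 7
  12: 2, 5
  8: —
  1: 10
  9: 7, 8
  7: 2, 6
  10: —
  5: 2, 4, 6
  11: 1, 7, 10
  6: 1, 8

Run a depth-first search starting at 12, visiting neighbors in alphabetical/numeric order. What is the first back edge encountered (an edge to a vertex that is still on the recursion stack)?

7->2

DFS from 12 (visiting neighbors in alphabetical/numeric order); mark gray on enter, black on exit:
12 gray
  2 gray
    4 gray
      7 gray
        7→2: 2 is gray → back edge
First back edge: 7 → 2.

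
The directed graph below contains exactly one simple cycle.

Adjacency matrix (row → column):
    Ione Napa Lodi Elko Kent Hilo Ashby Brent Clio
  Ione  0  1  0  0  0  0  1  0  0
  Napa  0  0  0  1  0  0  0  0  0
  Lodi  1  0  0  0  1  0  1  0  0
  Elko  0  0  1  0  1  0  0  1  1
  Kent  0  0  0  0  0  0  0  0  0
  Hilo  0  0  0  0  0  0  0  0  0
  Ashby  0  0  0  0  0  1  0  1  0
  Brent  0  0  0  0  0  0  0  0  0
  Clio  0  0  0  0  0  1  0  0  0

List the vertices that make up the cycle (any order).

DFS with gray/black marking from Elko:
Elko gray
  Kent gray
  Kent black
  Clio gray
    Hilo gray
    Hilo black
  Clio black
  Lodi gray
    Ashby gray
      Ashby→Hilo: Hilo black — skip
      Brent gray
      Brent black
    Ashby black
    Lodi→Kent: Kent black — skip
    Ione gray
      Napa gray
        Napa→Elko: Elko is gray → back edge
Back edge closes the cycle Elko → Lodi → Ione → Napa → Elko; its vertices are {Elko, Ione, Lodi, Napa}.

Elko, Ione, Lodi, Napa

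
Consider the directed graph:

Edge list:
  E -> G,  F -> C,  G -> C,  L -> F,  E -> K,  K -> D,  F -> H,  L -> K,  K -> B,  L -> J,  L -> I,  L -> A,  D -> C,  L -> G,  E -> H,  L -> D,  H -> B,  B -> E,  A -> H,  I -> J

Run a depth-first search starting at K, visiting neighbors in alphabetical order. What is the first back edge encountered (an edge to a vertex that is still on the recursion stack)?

H->B

DFS from K (visiting neighbors in alphabetical order); mark gray on enter, black on exit:
K gray
  B gray
    E gray
      G gray
        C gray
        C black
      G black
      H gray
        H→B: B is gray → back edge
First back edge: H → B.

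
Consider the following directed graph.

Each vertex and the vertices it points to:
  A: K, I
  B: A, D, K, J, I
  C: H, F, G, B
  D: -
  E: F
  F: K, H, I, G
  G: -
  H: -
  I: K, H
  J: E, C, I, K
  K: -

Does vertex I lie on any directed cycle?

No

I lies on a cycle iff there is a path from I back to itself.
Exploring from I, it never reaches itself; equivalently, its strongly connected component is a singleton.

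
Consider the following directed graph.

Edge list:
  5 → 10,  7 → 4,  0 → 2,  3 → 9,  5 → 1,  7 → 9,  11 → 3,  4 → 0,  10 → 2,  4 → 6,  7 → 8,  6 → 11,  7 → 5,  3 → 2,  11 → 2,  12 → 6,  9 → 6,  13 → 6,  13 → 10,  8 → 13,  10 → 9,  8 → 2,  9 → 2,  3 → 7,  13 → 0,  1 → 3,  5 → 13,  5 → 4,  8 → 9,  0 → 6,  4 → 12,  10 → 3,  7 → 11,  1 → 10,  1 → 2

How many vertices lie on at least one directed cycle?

A vertex is on a directed cycle iff it belongs to a strongly connected component of size ≥ 2 (or has a self-loop).
The vertices on cycles are {0, 1, 3, 4, 5, 6, 7, 8, 9, 10, 11, 12, 13} — 13 in total.

13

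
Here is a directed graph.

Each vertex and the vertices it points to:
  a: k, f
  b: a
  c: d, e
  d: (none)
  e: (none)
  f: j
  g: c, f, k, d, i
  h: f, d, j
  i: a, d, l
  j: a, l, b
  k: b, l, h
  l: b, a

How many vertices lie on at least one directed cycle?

7

A vertex is on a directed cycle iff it belongs to a strongly connected component of size ≥ 2 (or has a self-loop).
The vertices on cycles are {a, b, f, h, j, k, l} — 7 in total.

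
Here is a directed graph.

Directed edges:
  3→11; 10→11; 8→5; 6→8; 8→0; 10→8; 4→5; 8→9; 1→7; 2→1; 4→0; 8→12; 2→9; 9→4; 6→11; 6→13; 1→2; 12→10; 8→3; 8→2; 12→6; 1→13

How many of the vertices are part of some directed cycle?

6

A vertex is on a directed cycle iff it belongs to a strongly connected component of size ≥ 2 (or has a self-loop).
The vertices on cycles are {1, 2, 6, 8, 10, 12} — 6 in total.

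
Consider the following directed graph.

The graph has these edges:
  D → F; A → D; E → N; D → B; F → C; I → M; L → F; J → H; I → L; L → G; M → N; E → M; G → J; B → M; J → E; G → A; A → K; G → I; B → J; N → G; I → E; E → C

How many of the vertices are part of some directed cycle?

10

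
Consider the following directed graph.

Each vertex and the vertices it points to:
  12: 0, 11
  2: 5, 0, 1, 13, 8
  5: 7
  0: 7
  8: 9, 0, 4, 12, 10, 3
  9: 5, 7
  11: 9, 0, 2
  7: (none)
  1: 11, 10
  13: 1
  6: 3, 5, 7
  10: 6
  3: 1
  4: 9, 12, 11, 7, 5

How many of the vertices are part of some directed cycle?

A vertex is on a directed cycle iff it belongs to a strongly connected component of size ≥ 2 (or has a self-loop).
The vertices on cycles are {1, 2, 3, 4, 6, 8, 10, 11, 12, 13} — 10 in total.

10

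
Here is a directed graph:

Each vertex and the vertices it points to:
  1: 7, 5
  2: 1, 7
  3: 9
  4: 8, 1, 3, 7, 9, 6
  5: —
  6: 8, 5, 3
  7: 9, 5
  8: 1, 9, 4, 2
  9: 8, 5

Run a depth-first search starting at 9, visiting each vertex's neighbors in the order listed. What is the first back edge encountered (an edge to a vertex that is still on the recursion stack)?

DFS from 9 (visiting each vertex's neighbors in the order listed); mark gray on enter, black on exit:
9 gray
  8 gray
    1 gray
      7 gray
        7→9: 9 is gray → back edge
First back edge: 7 → 9.

7->9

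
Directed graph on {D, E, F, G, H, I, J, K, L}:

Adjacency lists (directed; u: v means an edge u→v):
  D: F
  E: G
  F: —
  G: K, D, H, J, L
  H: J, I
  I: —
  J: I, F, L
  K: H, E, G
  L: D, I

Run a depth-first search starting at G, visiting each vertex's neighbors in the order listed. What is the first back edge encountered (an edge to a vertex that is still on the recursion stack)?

DFS from G (visiting each vertex's neighbors in the order listed); mark gray on enter, black on exit:
G gray
  K gray
    H gray
      J gray
        I gray
        I black
        F gray
        F black
        L gray
          D gray
            D→F: F black — skip
          D black
          L→I: I black — skip
        L black
      J black
      H→I: I black — skip
    H black
    E gray
      E→G: G is gray → back edge
First back edge: E → G.

E->G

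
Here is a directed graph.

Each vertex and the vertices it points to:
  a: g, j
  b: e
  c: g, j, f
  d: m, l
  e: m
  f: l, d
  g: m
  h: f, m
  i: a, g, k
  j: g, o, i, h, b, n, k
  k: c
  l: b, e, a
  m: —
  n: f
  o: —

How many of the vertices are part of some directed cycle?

10

A vertex is on a directed cycle iff it belongs to a strongly connected component of size ≥ 2 (or has a self-loop).
The vertices on cycles are {a, c, d, f, h, i, j, k, l, n} — 10 in total.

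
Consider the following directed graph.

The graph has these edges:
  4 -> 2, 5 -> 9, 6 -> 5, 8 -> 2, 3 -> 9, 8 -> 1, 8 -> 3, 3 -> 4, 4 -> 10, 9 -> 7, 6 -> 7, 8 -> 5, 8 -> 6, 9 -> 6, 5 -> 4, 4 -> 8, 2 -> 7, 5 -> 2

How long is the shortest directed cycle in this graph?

For each vertex v, BFS finds the shortest path from v back to v.
The shortest such closed walk is 8 → 5 → 4 → 8, length 3.

3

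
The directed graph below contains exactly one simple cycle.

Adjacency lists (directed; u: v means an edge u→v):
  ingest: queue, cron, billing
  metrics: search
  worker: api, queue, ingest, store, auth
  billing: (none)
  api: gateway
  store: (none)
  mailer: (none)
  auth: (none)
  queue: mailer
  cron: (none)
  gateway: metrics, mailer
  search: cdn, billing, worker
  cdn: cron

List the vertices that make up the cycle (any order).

DFS with gray/black marking from search:
search gray
  cdn gray
    cron gray
    cron black
  cdn black
  billing gray
  billing black
  worker gray
    api gray
      gateway gray
        metrics gray
          metrics→search: search is gray → back edge
Back edge closes the cycle search → worker → api → gateway → metrics → search; its vertices are {api, search, worker, gateway, metrics}.

api, search, worker, gateway, metrics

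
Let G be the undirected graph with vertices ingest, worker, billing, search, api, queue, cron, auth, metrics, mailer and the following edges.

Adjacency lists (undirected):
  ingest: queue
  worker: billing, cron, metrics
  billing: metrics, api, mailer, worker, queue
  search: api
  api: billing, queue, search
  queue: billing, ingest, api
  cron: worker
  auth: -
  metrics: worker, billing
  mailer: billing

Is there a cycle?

Yes

DFS, tracking each vertex's parent; an edge to a visited non-parent vertex closes a cycle.
Start from auth:
visit auth (parent –)
visit ingest (parent –)
  visit queue (parent ingest)
    visit billing (parent queue)
      visit metrics (parent billing)
        visit worker (parent metrics)
          worker–billing: billing visited and ≠ parent → cycle
Cycle: billing – metrics – worker – billing.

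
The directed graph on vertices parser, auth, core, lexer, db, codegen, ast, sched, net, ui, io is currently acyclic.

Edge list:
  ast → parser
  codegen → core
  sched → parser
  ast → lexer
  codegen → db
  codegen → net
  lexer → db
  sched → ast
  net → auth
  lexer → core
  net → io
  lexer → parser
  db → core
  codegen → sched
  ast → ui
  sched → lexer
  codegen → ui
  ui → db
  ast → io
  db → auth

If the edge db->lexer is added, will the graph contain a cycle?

Adding db→lexer creates a cycle iff lexer can already reach db.
Path from lexer: lexer → db.
So lexer → … → db → lexer is a cycle.

Yes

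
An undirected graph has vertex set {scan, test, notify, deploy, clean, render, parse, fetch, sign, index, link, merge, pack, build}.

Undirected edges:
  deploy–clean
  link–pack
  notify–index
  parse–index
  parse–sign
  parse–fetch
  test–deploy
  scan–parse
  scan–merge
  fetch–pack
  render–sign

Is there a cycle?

No

DFS, tracking each vertex's parent; an edge to a visited non-parent vertex closes a cycle.
Start from merge:
visit merge (parent –)
  visit scan (parent merge)
    visit parse (parent scan)
      visit fetch (parent parse)
        fetch–parse: parent, skip
        visit pack (parent fetch)
          visit link (parent pack)
            link–pack: parent, skip
          pack–fetch: parent, skip
      visit sign (parent parse)
        sign–parse: parent, skip
        visit render (parent sign)
          render–sign: parent, skip
      parse–scan: parent, skip
      visit index (parent parse)
        index–parse: parent, skip
        visit notify (parent index)
          notify–index: parent, skip
    scan–merge: parent, skip
visit test (parent –)
  visit deploy (parent test)
    deploy–test: parent, skip
    visit clean (parent deploy)
      clean–deploy: parent, skip
visit build (parent –)
No non-parent visited neighbor found — the graph is a forest.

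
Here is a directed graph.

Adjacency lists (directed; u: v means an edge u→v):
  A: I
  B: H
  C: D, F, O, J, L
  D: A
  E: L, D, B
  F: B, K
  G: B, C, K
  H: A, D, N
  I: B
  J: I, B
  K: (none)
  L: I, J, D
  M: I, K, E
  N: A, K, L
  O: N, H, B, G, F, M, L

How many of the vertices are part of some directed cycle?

11

A vertex is on a directed cycle iff it belongs to a strongly connected component of size ≥ 2 (or has a self-loop).
The vertices on cycles are {A, B, C, D, G, H, I, J, L, N, O} — 11 in total.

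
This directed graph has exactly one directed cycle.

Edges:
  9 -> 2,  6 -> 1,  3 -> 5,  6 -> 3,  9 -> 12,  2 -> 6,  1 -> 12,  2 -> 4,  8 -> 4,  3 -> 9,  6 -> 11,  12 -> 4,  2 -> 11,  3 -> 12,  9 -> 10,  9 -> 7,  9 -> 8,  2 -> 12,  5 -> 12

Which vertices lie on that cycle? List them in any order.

2, 3, 6, 9

DFS with gray/black marking from 6:
6 gray
  3 gray
    12 gray
      4 gray
      4 black
    12 black
    5 gray
      5→12: 12 black — skip
    5 black
    9 gray
      2 gray
        2→6: 6 is gray → back edge
Back edge closes the cycle 6 → 3 → 9 → 2 → 6; its vertices are {2, 3, 6, 9}.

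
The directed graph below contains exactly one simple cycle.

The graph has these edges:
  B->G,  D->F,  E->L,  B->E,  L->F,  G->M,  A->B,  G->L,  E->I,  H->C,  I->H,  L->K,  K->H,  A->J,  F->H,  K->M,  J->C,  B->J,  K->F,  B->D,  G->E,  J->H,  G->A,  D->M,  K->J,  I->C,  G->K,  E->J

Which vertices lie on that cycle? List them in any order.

DFS with gray/black marking from G:
G gray
  A gray
    J gray
      C gray
      C black
      H gray
        H→C: C black — skip
      H black
    J black
    B gray
      D gray
        F gray
          F→H: H black — skip
        F black
        M gray
        M black
      D black
      B→G: G is gray → back edge
Back edge closes the cycle G → A → B → G; its vertices are {A, B, G}.

A, B, G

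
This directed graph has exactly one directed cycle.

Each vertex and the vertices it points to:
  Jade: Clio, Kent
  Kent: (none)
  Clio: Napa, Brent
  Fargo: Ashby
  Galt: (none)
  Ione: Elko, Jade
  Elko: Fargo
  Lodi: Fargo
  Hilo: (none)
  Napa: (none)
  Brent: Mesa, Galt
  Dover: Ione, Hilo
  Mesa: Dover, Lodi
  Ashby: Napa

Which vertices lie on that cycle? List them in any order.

Clio, Ione, Jade, Mesa, Brent, Dover

DFS with gray/black marking from Mesa:
Mesa gray
  Dover gray
    Ione gray
      Elko gray
        Fargo gray
          Ashby gray
            Napa gray
            Napa black
          Ashby black
        Fargo black
      Elko black
      Jade gray
        Clio gray
          Clio→Napa: Napa black — skip
          Brent gray
            Brent→Mesa: Mesa is gray → back edge
Back edge closes the cycle Mesa → Dover → Ione → Jade → Clio → Brent → Mesa; its vertices are {Clio, Ione, Jade, Mesa, Brent, Dover}.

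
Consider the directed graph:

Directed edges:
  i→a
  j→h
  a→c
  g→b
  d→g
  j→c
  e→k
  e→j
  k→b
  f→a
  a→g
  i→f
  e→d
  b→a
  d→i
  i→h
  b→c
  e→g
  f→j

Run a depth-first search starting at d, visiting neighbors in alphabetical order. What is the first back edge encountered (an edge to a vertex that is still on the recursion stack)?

DFS from d (visiting neighbors in alphabetical order); mark gray on enter, black on exit:
d gray
  g gray
    b gray
      a gray
        c gray
        c black
        a→g: g is gray → back edge
First back edge: a → g.

a->g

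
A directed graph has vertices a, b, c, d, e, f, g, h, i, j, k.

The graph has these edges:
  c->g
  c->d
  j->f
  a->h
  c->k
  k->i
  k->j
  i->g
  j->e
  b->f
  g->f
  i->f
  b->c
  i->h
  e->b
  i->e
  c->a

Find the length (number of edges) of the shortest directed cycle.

5

For each vertex v, BFS finds the shortest path from v back to v.
The shortest such closed walk is c → k → j → e → b → c, length 5.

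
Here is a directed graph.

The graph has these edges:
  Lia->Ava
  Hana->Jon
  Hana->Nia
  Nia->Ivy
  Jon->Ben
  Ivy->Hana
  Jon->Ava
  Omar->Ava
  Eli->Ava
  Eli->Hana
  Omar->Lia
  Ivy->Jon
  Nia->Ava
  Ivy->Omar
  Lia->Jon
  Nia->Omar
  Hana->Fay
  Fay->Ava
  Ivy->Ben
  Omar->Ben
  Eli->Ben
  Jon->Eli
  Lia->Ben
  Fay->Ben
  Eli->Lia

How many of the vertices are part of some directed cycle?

7

A vertex is on a directed cycle iff it belongs to a strongly connected component of size ≥ 2 (or has a self-loop).
The vertices on cycles are {Eli, Ivy, Jon, Lia, Nia, Hana, Omar} — 7 in total.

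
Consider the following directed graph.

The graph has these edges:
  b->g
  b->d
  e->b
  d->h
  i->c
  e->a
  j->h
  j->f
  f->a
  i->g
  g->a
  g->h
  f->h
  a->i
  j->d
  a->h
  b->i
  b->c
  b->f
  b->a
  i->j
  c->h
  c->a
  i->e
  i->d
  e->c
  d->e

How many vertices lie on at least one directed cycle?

A vertex is on a directed cycle iff it belongs to a strongly connected component of size ≥ 2 (or has a self-loop).
The vertices on cycles are {a, b, c, d, e, f, g, i, j} — 9 in total.

9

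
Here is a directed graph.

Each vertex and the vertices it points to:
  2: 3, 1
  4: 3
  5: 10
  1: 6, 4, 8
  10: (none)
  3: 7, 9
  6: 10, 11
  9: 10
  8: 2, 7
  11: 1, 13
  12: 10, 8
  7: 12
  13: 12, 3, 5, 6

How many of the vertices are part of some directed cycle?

A vertex is on a directed cycle iff it belongs to a strongly connected component of size ≥ 2 (or has a self-loop).
The vertices on cycles are {1, 2, 3, 4, 6, 7, 8, 11, 12, 13} — 10 in total.

10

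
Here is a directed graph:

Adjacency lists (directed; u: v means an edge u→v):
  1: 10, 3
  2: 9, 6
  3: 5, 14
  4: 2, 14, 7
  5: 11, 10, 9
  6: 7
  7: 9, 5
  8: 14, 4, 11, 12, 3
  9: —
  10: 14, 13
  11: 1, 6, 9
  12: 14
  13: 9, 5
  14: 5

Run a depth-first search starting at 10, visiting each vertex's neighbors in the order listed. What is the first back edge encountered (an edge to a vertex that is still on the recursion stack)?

DFS from 10 (visiting each vertex's neighbors in the order listed); mark gray on enter, black on exit:
10 gray
  14 gray
    5 gray
      11 gray
        1 gray
          1→10: 10 is gray → back edge
First back edge: 1 → 10.

1->10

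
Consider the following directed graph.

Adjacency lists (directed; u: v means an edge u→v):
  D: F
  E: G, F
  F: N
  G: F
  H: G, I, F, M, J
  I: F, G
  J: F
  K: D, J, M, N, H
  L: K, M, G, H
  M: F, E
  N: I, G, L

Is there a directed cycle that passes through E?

E is on a cycle iff E can reach itself via ≥1 edge.
E → F → N → L → M → E — yes.

Yes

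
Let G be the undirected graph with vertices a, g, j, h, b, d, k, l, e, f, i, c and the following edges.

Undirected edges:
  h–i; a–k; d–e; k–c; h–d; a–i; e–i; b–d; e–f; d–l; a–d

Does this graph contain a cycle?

Yes

DFS, tracking each vertex's parent; an edge to a visited non-parent vertex closes a cycle.
Start from k:
visit k (parent –)
  visit c (parent k)
    c–k: parent, skip
  visit a (parent k)
    visit d (parent a)
      visit e (parent d)
        visit f (parent e)
          f–e: parent, skip
        e–d: parent, skip
        visit i (parent e)
          i–a: a visited and ≠ parent → cycle
Cycle: a – d – e – i – a.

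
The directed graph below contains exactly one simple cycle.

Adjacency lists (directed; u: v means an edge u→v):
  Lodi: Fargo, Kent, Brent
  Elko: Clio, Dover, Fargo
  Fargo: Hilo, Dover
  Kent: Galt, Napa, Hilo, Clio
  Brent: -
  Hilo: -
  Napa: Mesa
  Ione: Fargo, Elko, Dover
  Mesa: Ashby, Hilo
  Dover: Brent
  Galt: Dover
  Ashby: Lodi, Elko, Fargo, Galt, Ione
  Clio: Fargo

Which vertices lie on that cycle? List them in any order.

Kent, Lodi, Mesa, Napa, Ashby

DFS with gray/black marking from Ashby:
Ashby gray
  Lodi gray
    Fargo gray
      Hilo gray
      Hilo black
      Dover gray
        Brent gray
        Brent black
      Dover black
    Fargo black
    Kent gray
      Galt gray
        Galt→Dover: Dover black — skip
      Galt black
      Napa gray
        Mesa gray
          Mesa→Ashby: Ashby is gray → back edge
Back edge closes the cycle Ashby → Lodi → Kent → Napa → Mesa → Ashby; its vertices are {Kent, Lodi, Mesa, Napa, Ashby}.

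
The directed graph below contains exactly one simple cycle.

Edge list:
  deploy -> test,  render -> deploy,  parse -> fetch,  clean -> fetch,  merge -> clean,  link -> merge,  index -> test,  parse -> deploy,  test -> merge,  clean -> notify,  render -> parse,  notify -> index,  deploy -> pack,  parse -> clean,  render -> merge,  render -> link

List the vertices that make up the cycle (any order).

test, clean, index, merge, notify

DFS with gray/black marking from clean:
clean gray
  notify gray
    index gray
      test gray
        merge gray
          merge→clean: clean is gray → back edge
Back edge closes the cycle clean → notify → index → test → merge → clean; its vertices are {test, clean, index, merge, notify}.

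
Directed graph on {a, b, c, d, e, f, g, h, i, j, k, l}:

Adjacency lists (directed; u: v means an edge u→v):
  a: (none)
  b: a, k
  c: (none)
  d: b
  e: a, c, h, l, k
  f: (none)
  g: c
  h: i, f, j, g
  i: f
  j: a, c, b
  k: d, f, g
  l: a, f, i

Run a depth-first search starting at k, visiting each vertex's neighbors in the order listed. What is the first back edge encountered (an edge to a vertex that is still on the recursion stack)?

DFS from k (visiting each vertex's neighbors in the order listed); mark gray on enter, black on exit:
k gray
  d gray
    b gray
      a gray
      a black
      b→k: k is gray → back edge
First back edge: b → k.

b->k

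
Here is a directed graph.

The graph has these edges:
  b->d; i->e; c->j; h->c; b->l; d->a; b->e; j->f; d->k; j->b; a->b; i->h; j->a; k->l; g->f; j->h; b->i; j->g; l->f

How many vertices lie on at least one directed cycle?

A vertex is on a directed cycle iff it belongs to a strongly connected component of size ≥ 2 (or has a self-loop).
The vertices on cycles are {a, b, c, d, h, i, j} — 7 in total.

7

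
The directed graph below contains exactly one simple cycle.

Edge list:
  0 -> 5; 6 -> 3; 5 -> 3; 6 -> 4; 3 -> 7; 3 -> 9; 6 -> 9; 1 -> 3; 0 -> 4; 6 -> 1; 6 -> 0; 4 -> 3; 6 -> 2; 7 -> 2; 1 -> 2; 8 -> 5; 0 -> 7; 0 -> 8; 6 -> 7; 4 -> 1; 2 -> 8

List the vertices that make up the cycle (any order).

2, 3, 5, 7, 8

DFS with gray/black marking from 5:
5 gray
  3 gray
    7 gray
      2 gray
        8 gray
          8→5: 5 is gray → back edge
Back edge closes the cycle 5 → 3 → 7 → 2 → 8 → 5; its vertices are {2, 3, 5, 7, 8}.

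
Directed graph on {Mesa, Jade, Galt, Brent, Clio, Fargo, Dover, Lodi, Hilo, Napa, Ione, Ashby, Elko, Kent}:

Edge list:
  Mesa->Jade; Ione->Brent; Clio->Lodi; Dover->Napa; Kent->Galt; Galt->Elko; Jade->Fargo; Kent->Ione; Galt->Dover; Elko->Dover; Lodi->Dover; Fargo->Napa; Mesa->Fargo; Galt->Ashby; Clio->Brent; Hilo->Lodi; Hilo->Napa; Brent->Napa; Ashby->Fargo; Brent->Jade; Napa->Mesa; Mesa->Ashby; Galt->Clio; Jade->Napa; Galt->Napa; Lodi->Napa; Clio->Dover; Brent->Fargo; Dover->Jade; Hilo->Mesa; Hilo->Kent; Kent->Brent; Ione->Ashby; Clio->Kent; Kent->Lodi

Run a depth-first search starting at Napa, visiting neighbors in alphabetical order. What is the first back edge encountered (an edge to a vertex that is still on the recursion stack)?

Fargo->Napa

DFS from Napa (visiting neighbors in alphabetical order); mark gray on enter, black on exit:
Napa gray
  Mesa gray
    Ashby gray
      Fargo gray
        Fargo→Napa: Napa is gray → back edge
First back edge: Fargo → Napa.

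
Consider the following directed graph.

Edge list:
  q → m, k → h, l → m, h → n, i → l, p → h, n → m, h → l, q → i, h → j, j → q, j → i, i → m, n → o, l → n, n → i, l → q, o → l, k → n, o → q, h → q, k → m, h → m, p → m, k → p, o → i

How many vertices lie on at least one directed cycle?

A vertex is on a directed cycle iff it belongs to a strongly connected component of size ≥ 2 (or has a self-loop).
The vertices on cycles are {i, l, n, o, q} — 5 in total.

5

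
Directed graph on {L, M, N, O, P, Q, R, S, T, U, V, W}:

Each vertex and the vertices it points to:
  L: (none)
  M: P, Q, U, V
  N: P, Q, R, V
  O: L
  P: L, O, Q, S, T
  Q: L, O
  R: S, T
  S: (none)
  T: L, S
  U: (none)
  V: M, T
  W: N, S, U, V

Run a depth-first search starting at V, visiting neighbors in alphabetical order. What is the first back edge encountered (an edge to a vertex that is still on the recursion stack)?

DFS from V (visiting neighbors in alphabetical order); mark gray on enter, black on exit:
V gray
  M gray
    P gray
      L gray
      L black
      O gray
        O→L: L black — skip
      O black
      Q gray
        Q→L: L black — skip
        Q→O: O black — skip
      Q black
      S gray
      S black
      T gray
        T→L: L black — skip
        T→S: S black — skip
      T black
    P black
    M→Q: Q black — skip
    U gray
    U black
    M→V: V is gray → back edge
First back edge: M → V.

M->V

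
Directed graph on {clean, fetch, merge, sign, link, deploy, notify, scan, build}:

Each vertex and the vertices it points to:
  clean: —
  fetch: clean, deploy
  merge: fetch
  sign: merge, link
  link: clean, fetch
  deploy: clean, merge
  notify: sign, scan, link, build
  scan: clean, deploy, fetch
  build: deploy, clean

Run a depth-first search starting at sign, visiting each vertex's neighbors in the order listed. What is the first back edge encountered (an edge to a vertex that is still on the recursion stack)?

DFS from sign (visiting each vertex's neighbors in the order listed); mark gray on enter, black on exit:
sign gray
  merge gray
    fetch gray
      clean gray
      clean black
      deploy gray
        deploy→clean: clean black — skip
        deploy→merge: merge is gray → back edge
First back edge: deploy → merge.

deploy→merge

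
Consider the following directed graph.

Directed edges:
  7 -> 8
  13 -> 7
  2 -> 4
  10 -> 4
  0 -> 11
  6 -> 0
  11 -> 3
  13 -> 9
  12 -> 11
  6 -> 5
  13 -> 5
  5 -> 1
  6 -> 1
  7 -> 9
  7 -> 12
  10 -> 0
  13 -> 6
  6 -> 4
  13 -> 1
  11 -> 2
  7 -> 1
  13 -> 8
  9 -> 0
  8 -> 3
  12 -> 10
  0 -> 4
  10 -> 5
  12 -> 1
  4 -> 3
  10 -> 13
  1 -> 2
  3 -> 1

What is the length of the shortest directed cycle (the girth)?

For each vertex v, BFS finds the shortest path from v back to v.
The shortest such closed walk is 10 → 13 → 7 → 12 → 10, length 4.

4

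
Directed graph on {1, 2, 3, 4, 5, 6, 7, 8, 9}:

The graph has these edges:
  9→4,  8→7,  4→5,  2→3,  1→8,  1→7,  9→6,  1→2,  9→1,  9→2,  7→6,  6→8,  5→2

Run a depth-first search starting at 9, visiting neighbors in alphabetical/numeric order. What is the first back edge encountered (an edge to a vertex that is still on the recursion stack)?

8->7

DFS from 9 (visiting neighbors in alphabetical/numeric order); mark gray on enter, black on exit:
9 gray
  1 gray
    2 gray
      3 gray
      3 black
    2 black
    7 gray
      6 gray
        8 gray
          8→7: 7 is gray → back edge
First back edge: 8 → 7.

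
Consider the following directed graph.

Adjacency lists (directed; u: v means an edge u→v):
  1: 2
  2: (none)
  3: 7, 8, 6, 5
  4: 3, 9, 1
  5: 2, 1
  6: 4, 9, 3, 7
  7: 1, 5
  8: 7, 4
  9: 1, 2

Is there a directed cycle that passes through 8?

Yes

8 is on a cycle iff 8 can reach itself via ≥1 edge.
8 → 4 → 3 → 8 — yes.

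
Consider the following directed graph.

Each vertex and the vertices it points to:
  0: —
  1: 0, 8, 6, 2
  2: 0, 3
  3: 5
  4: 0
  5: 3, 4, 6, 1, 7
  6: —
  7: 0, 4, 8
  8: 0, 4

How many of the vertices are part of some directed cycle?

4

A vertex is on a directed cycle iff it belongs to a strongly connected component of size ≥ 2 (or has a self-loop).
The vertices on cycles are {1, 2, 3, 5} — 4 in total.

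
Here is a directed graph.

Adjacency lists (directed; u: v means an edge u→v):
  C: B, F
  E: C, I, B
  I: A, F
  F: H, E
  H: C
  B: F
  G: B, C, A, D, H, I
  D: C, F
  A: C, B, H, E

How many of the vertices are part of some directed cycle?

7

A vertex is on a directed cycle iff it belongs to a strongly connected component of size ≥ 2 (or has a self-loop).
The vertices on cycles are {A, B, C, E, F, H, I} — 7 in total.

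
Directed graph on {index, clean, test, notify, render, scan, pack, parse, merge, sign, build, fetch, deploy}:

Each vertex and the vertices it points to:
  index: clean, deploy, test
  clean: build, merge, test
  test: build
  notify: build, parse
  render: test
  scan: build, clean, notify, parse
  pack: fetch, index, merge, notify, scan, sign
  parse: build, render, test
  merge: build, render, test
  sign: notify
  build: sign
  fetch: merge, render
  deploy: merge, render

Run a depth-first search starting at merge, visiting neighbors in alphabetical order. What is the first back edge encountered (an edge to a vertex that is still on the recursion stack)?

notify→build

DFS from merge (visiting neighbors in alphabetical order); mark gray on enter, black on exit:
merge gray
  build gray
    sign gray
      notify gray
        notify→build: build is gray → back edge
First back edge: notify → build.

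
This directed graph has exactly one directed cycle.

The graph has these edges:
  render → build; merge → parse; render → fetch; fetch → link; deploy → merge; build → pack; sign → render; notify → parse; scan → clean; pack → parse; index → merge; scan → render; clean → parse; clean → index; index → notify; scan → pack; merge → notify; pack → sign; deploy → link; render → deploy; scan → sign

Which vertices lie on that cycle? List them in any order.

pack, sign, build, render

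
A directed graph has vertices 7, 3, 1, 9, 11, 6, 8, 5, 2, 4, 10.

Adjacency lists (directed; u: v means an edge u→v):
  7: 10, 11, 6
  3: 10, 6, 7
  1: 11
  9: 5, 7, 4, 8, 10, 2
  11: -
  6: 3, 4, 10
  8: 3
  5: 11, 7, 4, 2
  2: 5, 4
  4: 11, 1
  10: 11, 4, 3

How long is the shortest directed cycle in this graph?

For each vertex v, BFS finds the shortest path from v back to v.
The shortest such closed walk is 5 → 2 → 5, length 2.

2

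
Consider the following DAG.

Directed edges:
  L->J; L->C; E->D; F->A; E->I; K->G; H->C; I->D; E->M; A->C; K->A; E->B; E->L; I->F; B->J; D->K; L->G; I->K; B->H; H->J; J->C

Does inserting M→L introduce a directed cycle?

Adding M→L creates a cycle iff L can already reach M.
Explore from L: no path reaches M. The graph stays acyclic.

No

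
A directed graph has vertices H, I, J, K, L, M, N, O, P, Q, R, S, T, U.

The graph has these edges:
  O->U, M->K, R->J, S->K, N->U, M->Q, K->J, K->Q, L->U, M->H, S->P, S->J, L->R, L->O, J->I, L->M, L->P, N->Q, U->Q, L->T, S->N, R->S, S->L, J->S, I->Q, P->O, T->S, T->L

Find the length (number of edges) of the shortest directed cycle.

For each vertex v, BFS finds the shortest path from v back to v.
The shortest such closed walk is T → L → T, length 2.

2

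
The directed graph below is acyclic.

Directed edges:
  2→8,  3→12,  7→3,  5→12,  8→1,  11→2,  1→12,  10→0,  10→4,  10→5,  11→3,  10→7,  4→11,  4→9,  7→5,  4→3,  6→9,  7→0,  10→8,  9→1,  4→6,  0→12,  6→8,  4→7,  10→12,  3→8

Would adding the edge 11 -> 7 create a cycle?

No

Adding 11→7 creates a cycle iff 7 can already reach 11.
Explore from 7: no path reaches 11. The graph stays acyclic.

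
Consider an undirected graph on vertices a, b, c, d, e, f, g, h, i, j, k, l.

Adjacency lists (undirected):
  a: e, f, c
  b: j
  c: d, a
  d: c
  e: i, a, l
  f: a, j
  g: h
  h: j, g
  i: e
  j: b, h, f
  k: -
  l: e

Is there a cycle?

No

DFS, tracking each vertex's parent; an edge to a visited non-parent vertex closes a cycle.
Start from i:
visit i (parent –)
  visit e (parent i)
    e–i: parent, skip
    visit a (parent e)
      a–e: parent, skip
      visit f (parent a)
        f–a: parent, skip
        visit j (parent f)
          visit b (parent j)
            b–j: parent, skip
          visit h (parent j)
            h–j: parent, skip
            visit g (parent h)
              g–h: parent, skip
          j–f: parent, skip
      visit c (parent a)
        visit d (parent c)
          d–c: parent, skip
        c–a: parent, skip
    visit l (parent e)
      l–e: parent, skip
visit k (parent –)
No non-parent visited neighbor found — the graph is a forest.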